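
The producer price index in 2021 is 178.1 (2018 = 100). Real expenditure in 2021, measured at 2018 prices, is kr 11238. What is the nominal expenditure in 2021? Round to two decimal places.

Nominal = Real × (Index/100) = 11238 × (178.1/100)
        = 11238 × 1.781 = 20014.8780

20014.88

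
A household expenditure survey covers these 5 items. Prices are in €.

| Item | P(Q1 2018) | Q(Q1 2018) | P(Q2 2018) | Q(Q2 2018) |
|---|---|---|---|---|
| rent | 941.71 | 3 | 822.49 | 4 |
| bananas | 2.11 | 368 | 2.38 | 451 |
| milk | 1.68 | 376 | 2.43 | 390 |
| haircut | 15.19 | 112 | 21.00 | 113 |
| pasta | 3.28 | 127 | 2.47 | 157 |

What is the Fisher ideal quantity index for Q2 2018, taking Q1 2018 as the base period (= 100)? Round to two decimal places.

118.16

Laspeyres component (base-period weights):
ΣP(Q1 2018)Q(Q2 2018) = 941.71×4 + 2.11×451 + 1.68×390 + 15.19×113 + 3.28×157 = 3766.84 + 951.61 + 655.2 + 1716.47 + 514.96 = 7605.08
ΣP(Q1 2018)Q(Q1 2018) = 941.71×3 + 2.11×368 + 1.68×376 + 15.19×112 + 3.28×127 = 2825.13 + 776.48 + 631.68 + 1701.28 + 416.56 = 6351.13
L = 7605.08 / 6351.13 × 100 = 119.7437
Paasche component (current-period weights):
ΣP(Q2 2018)Q(Q2 2018) = 822.49×4 + 2.38×451 + 2.43×390 + 21.00×113 + 2.47×157 = 3289.96 + 1073.38 + 947.7 + 2373 + 387.79 = 8071.83
ΣP(Q2 2018)Q(Q1 2018) = 822.49×3 + 2.38×368 + 2.43×376 + 21.00×112 + 2.47×127 = 2467.47 + 875.84 + 913.68 + 2352 + 313.69 = 6922.68
P = 8071.83 / 6922.68 × 100 = 116.5998
Fisher = √(L × P) = √(119.7437 × 116.5998) = 118.1613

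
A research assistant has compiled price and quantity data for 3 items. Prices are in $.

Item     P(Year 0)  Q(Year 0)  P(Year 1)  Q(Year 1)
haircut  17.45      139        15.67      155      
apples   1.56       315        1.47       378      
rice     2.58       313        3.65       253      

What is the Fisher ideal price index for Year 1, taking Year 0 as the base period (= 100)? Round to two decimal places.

100.29

Laspeyres component (base-period weights):
ΣP(Year 1)Q(Year 0) = 15.67×139 + 1.47×315 + 3.65×313 = 2178.13 + 463.05 + 1142.45 = 3783.63
ΣP(Year 0)Q(Year 0) = 17.45×139 + 1.56×315 + 2.58×313 = 2425.55 + 491.4 + 807.54 = 3724.49
L = 3783.63 / 3724.49 × 100 = 101.5879
Paasche component (current-period weights):
ΣP(Year 1)Q(Year 1) = 15.67×155 + 1.47×378 + 3.65×253 = 2428.85 + 555.66 + 923.45 = 3907.96
ΣP(Year 0)Q(Year 1) = 17.45×155 + 1.56×378 + 2.58×253 = 2704.75 + 589.68 + 652.74 = 3947.17
P = 3907.96 / 3947.17 × 100 = 99.0066
Fisher = √(L × P) = √(101.5879 × 99.0066) = 100.2889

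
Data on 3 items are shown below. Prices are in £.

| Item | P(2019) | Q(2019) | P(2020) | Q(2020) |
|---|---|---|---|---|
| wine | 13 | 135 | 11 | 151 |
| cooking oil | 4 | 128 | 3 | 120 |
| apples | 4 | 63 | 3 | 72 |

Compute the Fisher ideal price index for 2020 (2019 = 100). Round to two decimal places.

81.81

Laspeyres component (base-period weights):
ΣP(2020)Q(2019) = 11×135 + 3×128 + 3×63 = 1485 + 384 + 189 = 2058
ΣP(2019)Q(2019) = 13×135 + 4×128 + 4×63 = 1755 + 512 + 252 = 2519
L = 2058 / 2519 × 100 = 81.6991
Paasche component (current-period weights):
ΣP(2020)Q(2020) = 11×151 + 3×120 + 3×72 = 1661 + 360 + 216 = 2237
ΣP(2019)Q(2020) = 13×151 + 4×120 + 4×72 = 1963 + 480 + 288 = 2731
P = 2237 / 2731 × 100 = 81.9114
Fisher = √(L × P) = √(81.6991 × 81.9114) = 81.8052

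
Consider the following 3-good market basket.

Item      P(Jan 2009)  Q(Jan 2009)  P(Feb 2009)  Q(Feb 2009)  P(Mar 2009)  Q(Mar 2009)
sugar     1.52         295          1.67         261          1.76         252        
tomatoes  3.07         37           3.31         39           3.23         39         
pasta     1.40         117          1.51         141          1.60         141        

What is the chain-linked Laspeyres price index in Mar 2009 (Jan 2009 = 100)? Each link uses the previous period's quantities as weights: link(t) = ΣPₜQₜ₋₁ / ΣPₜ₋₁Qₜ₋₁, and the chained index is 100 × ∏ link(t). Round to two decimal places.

113.73

Link Jan 2009→Feb 2009:
ΣP(Feb 2009)Q(Jan 2009) = 1.67×295 + 3.31×37 + 1.51×117 = 492.65 + 122.47 + 176.67 = 791.79
ΣP(Jan 2009)Q(Jan 2009) = 1.52×295 + 3.07×37 + 1.40×117 = 448.4 + 113.59 + 163.8 = 725.79
link = 791.79/725.79 = 1.090935
Link Feb 2009→Mar 2009:
ΣP(Mar 2009)Q(Feb 2009) = 1.76×261 + 3.23×39 + 1.60×141 = 459.36 + 125.97 + 225.6 = 810.93
ΣP(Feb 2009)Q(Feb 2009) = 1.67×261 + 3.31×39 + 1.51×141 = 435.87 + 129.09 + 212.91 = 777.87
link = 810.93/777.87 = 1.042501
Chained index = 100 × 1.090935 × 1.042501 = 113.7301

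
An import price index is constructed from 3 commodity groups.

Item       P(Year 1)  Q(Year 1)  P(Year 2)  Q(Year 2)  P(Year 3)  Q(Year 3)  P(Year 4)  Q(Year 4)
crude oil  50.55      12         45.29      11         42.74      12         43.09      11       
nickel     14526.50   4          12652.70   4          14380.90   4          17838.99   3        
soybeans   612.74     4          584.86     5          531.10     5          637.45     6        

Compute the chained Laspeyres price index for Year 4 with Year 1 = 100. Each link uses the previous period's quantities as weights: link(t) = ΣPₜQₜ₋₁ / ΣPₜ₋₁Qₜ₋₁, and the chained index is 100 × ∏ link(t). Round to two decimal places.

Link Year 1→Year 2:
ΣP(Year 2)Q(Year 1) = 45.29×12 + 12652.70×4 + 584.86×4 = 543.48 + 50610.8 + 2339.44 = 53493.72
ΣP(Year 1)Q(Year 1) = 50.55×12 + 14526.50×4 + 612.74×4 = 606.6 + 58106 + 2450.96 = 61163.56
link = 53493.72/61163.56 = 0.874601
Link Year 2→Year 3:
ΣP(Year 3)Q(Year 2) = 42.74×11 + 14380.90×4 + 531.10×5 = 470.14 + 57523.6 + 2655.5 = 60649.24
ΣP(Year 2)Q(Year 2) = 45.29×11 + 12652.70×4 + 584.86×5 = 498.19 + 50610.8 + 2924.3 = 54033.29
link = 60649.24/54033.29 = 1.122442
Link Year 3→Year 4:
ΣP(Year 4)Q(Year 3) = 43.09×12 + 17838.99×4 + 637.45×5 = 517.08 + 71355.96 + 3187.25 = 75060.29
ΣP(Year 3)Q(Year 3) = 42.74×12 + 14380.90×4 + 531.10×5 = 512.88 + 57523.6 + 2655.5 = 60691.98
link = 75060.29/60691.98 = 1.236741
Chained index = 100 × 0.874601 × 1.122442 × 1.236741 = 121.4096

121.41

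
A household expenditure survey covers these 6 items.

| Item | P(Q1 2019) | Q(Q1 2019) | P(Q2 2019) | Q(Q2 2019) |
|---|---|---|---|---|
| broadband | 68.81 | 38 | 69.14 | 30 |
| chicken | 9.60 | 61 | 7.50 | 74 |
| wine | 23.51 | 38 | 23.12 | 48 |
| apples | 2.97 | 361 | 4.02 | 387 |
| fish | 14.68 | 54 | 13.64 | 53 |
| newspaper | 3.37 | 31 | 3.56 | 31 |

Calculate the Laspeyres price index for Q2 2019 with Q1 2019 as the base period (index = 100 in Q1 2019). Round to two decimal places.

Laspeyres price index uses base-period quantities as weights.
ΣP(Q2 2019)·Q(Q1 2019) = 69.14×38 + 7.50×61 + 23.12×38 + 4.02×361 + 13.64×54 + 3.56×31 = 2627.32 + 457.5 + 878.56 + 1451.22 + 736.56 + 110.36 = 6261.52
ΣP(Q1 2019)·Q(Q1 2019) = 68.81×38 + 9.60×61 + 23.51×38 + 2.97×361 + 14.68×54 + 3.37×31 = 2614.78 + 585.6 + 893.38 + 1072.17 + 792.72 + 104.47 = 6063.12
Index = 6261.52 / 6063.12 × 100 = 103.2722

103.27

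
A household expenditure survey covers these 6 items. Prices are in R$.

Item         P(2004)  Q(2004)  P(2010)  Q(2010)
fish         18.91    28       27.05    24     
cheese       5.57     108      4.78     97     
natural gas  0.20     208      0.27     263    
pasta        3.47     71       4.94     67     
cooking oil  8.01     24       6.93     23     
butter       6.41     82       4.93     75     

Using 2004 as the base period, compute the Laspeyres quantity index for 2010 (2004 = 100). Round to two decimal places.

Laspeyres quantity index uses base-period prices as weights.
ΣP(2004)·Q(2010) = 18.91×24 + 5.57×97 + 0.20×263 + 3.47×67 + 8.01×23 + 6.41×75 = 453.84 + 540.29 + 52.6 + 232.49 + 184.23 + 480.75 = 1944.2
ΣP(2004)·Q(2004) = 18.91×28 + 5.57×108 + 0.20×208 + 3.47×71 + 8.01×24 + 6.41×82 = 529.48 + 601.56 + 41.6 + 246.37 + 192.24 + 525.62 = 2136.87
Index = 1944.2 / 2136.87 × 100 = 90.9835

90.98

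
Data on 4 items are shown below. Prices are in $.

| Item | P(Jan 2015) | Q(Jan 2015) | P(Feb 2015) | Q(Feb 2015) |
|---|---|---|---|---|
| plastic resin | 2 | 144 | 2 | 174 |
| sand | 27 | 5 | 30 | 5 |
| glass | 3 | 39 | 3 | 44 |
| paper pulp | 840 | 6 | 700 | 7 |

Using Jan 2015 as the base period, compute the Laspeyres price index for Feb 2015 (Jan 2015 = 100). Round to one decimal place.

85.2

Laspeyres price index uses base-period quantities as weights.
ΣP(Feb 2015)·Q(Jan 2015) = 2×144 + 30×5 + 3×39 + 700×6 = 288 + 150 + 117 + 4200 = 4755
ΣP(Jan 2015)·Q(Jan 2015) = 2×144 + 27×5 + 3×39 + 840×6 = 288 + 135 + 117 + 5040 = 5580
Index = 4755 / 5580 × 100 = 85.2151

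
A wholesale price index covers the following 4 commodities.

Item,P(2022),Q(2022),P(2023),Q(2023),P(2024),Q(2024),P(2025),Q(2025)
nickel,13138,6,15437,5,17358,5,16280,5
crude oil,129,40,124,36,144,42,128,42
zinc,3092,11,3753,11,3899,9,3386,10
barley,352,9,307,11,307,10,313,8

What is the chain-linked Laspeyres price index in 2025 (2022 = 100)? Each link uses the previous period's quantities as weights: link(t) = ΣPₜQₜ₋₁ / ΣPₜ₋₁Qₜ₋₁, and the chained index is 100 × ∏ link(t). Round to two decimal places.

Link 2022→2023:
ΣP(2023)Q(2022) = 15437×6 + 124×40 + 3753×11 + 307×9 = 92622 + 4960 + 41283 + 2763 = 141628
ΣP(2022)Q(2022) = 13138×6 + 129×40 + 3092×11 + 352×9 = 78828 + 5160 + 34012 + 3168 = 121168
link = 141628/121168 = 1.168856
Link 2023→2024:
ΣP(2024)Q(2023) = 17358×5 + 144×36 + 3899×11 + 307×11 = 86790 + 5184 + 42889 + 3377 = 138240
ΣP(2023)Q(2023) = 15437×5 + 124×36 + 3753×11 + 307×11 = 77185 + 4464 + 41283 + 3377 = 126309
link = 138240/126309 = 1.094459
Link 2024→2025:
ΣP(2025)Q(2024) = 16280×5 + 128×42 + 3386×9 + 313×10 = 81400 + 5376 + 30474 + 3130 = 120380
ΣP(2024)Q(2024) = 17358×5 + 144×42 + 3899×9 + 307×10 = 86790 + 6048 + 35091 + 3070 = 130999
link = 120380/130999 = 0.918938
Chained index = 100 × 1.168856 × 1.094459 × 0.918938 = 117.5566

117.56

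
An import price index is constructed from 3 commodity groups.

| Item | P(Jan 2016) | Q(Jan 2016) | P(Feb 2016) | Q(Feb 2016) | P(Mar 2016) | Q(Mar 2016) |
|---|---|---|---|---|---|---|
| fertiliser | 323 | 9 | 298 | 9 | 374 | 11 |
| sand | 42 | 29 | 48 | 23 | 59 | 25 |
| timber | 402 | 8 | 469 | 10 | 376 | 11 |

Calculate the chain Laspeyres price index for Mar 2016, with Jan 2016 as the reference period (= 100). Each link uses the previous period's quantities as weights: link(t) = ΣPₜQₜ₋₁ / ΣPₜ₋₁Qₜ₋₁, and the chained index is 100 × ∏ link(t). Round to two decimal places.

106.69

Link Jan 2016→Feb 2016:
ΣP(Feb 2016)Q(Jan 2016) = 298×9 + 48×29 + 469×8 = 2682 + 1392 + 3752 = 7826
ΣP(Jan 2016)Q(Jan 2016) = 323×9 + 42×29 + 402×8 = 2907 + 1218 + 3216 = 7341
link = 7826/7341 = 1.066067
Link Feb 2016→Mar 2016:
ΣP(Mar 2016)Q(Feb 2016) = 374×9 + 59×23 + 376×10 = 3366 + 1357 + 3760 = 8483
ΣP(Feb 2016)Q(Feb 2016) = 298×9 + 48×23 + 469×10 = 2682 + 1104 + 4690 = 8476
link = 8483/8476 = 1.000826
Chained index = 100 × 1.066067 × 1.000826 = 106.6948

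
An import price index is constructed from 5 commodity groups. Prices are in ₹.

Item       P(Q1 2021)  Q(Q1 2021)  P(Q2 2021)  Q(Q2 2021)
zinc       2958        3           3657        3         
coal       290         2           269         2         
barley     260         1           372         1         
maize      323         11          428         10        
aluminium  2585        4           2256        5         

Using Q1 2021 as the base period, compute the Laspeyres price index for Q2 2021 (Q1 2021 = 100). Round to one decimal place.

Laspeyres price index uses base-period quantities as weights.
ΣP(Q2 2021)·Q(Q1 2021) = 3657×3 + 269×2 + 372×1 + 428×11 + 2256×4 = 10971 + 538 + 372 + 4708 + 9024 = 25613
ΣP(Q1 2021)·Q(Q1 2021) = 2958×3 + 290×2 + 260×1 + 323×11 + 2585×4 = 8874 + 580 + 260 + 3553 + 10340 = 23607
Index = 25613 / 23607 × 100 = 108.4975

108.5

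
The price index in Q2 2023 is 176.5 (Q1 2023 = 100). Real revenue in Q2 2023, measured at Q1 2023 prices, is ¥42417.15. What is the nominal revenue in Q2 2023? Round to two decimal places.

74866.27

Nominal = Real × (Index/100) = 42417.15 × (176.5/100)
        = 42417.15 × 1.765 = 74866.2697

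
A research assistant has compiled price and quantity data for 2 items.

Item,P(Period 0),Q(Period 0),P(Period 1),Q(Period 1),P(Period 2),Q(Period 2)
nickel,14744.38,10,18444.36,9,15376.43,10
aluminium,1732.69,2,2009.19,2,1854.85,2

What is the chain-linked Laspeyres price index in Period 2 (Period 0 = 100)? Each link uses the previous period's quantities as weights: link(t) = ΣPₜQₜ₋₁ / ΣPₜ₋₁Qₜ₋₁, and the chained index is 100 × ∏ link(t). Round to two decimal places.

104.38

Link Period 0→Period 1:
ΣP(Period 1)Q(Period 0) = 18444.36×10 + 2009.19×2 = 184443.6 + 4018.38 = 188461.98
ΣP(Period 0)Q(Period 0) = 14744.38×10 + 1732.69×2 = 147443.8 + 3465.38 = 150909.18
link = 188461.98/150909.18 = 1.248844
Link Period 1→Period 2:
ΣP(Period 2)Q(Period 1) = 15376.43×9 + 1854.85×2 = 138387.87 + 3709.7 = 142097.57
ΣP(Period 1)Q(Period 1) = 18444.36×9 + 2009.19×2 = 165999.24 + 4018.38 = 170017.62
link = 142097.57/170017.62 = 0.835781
Chained index = 100 × 1.248844 × 0.835781 = 104.3760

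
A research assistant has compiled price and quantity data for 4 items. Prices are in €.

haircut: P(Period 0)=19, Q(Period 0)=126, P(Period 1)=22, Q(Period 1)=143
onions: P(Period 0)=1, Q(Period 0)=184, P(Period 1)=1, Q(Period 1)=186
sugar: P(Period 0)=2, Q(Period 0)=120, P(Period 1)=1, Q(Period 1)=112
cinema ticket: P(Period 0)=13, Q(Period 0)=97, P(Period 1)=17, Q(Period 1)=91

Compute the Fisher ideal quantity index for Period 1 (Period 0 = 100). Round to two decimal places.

Laspeyres component (base-period weights):
ΣP(Period 0)Q(Period 1) = 19×143 + 1×186 + 2×112 + 13×91 = 2717 + 186 + 224 + 1183 = 4310
ΣP(Period 0)Q(Period 0) = 19×126 + 1×184 + 2×120 + 13×97 = 2394 + 184 + 240 + 1261 = 4079
L = 4310 / 4079 × 100 = 105.6632
Paasche component (current-period weights):
ΣP(Period 1)Q(Period 1) = 22×143 + 1×186 + 1×112 + 17×91 = 3146 + 186 + 112 + 1547 = 4991
ΣP(Period 1)Q(Period 0) = 22×126 + 1×184 + 1×120 + 17×97 = 2772 + 184 + 120 + 1649 = 4725
P = 4991 / 4725 × 100 = 105.6296
Fisher = √(L × P) = √(105.6632 × 105.6296) = 105.6464

105.65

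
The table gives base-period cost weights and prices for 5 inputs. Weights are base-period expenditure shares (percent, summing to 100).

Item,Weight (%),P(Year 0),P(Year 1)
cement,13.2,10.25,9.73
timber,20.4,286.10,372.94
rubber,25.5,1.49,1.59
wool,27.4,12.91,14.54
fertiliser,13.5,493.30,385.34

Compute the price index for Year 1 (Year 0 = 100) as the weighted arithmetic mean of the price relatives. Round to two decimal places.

107.74

cement: 13.2 × (9.73/10.25) = 13.2 × 0.949268 = 12.5303
timber: 20.4 × (372.94/286.10) = 20.4 × 1.303530 = 26.5920
rubber: 25.5 × (1.59/1.49) = 25.5 × 1.067114 = 27.2114
wool: 27.4 × (14.54/12.91) = 27.4 × 1.126259 = 30.8595
fertiliser: 13.5 × (385.34/493.30) = 13.5 × 0.781147 = 10.5455
Index = Σ wᵢ·(p₁ᵢ/p₀ᵢ) = 12.5303 + 26.5920 + 27.2114 + 30.8595 + 10.5455 = 107.7387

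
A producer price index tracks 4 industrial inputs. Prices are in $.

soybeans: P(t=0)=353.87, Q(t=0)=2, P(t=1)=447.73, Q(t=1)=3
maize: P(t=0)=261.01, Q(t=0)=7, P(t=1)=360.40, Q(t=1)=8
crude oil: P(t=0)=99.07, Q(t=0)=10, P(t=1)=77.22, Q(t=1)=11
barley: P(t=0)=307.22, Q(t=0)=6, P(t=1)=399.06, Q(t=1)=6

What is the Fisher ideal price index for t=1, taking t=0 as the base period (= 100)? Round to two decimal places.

Laspeyres component (base-period weights):
ΣP(t=1)Q(t=0) = 447.73×2 + 360.40×7 + 77.22×10 + 399.06×6 = 895.46 + 2522.8 + 772.2 + 2394.36 = 6584.82
ΣP(t=0)Q(t=0) = 353.87×2 + 261.01×7 + 99.07×10 + 307.22×6 = 707.74 + 1827.07 + 990.7 + 1843.32 = 5368.83
L = 6584.82 / 5368.83 × 100 = 122.6491
Paasche component (current-period weights):
ΣP(t=1)Q(t=1) = 447.73×3 + 360.40×8 + 77.22×11 + 399.06×6 = 1343.19 + 2883.2 + 849.42 + 2394.36 = 7470.17
ΣP(t=0)Q(t=1) = 353.87×3 + 261.01×8 + 99.07×11 + 307.22×6 = 1061.61 + 2088.08 + 1089.77 + 1843.32 = 6082.78
P = 7470.17 / 6082.78 × 100 = 122.8085
Fisher = √(L × P) = √(122.6491 × 122.8085) = 122.7288

122.73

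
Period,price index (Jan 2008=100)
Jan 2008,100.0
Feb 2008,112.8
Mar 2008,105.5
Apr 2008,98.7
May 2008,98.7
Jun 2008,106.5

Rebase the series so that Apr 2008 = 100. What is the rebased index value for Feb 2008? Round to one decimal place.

114.3

Rebased(Feb 2008) = 112.8 / 98.7 × 100 = 114.2857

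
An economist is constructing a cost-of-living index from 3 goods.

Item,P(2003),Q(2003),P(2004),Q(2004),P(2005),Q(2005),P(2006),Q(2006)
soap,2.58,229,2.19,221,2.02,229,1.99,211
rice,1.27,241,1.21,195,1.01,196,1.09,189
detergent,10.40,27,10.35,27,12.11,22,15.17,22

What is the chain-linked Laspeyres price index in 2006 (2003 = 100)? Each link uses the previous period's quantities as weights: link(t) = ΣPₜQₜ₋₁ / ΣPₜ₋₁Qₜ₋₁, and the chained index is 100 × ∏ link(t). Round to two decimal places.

95.69

Link 2003→2004:
ΣP(2004)Q(2003) = 2.19×229 + 1.21×241 + 10.35×27 = 501.51 + 291.61 + 279.45 = 1072.57
ΣP(2003)Q(2003) = 2.58×229 + 1.27×241 + 10.40×27 = 590.82 + 306.07 + 280.8 = 1177.69
link = 1072.57/1177.69 = 0.910741
Link 2004→2005:
ΣP(2005)Q(2004) = 2.02×221 + 1.01×195 + 12.11×27 = 446.42 + 196.95 + 326.97 = 970.34
ΣP(2004)Q(2004) = 2.19×221 + 1.21×195 + 10.35×27 = 483.99 + 235.95 + 279.45 = 999.39
link = 970.34/999.39 = 0.970932
Link 2005→2006:
ΣP(2006)Q(2005) = 1.99×229 + 1.09×196 + 15.17×22 = 455.71 + 213.64 + 333.74 = 1003.09
ΣP(2005)Q(2005) = 2.02×229 + 1.01×196 + 12.11×22 = 462.58 + 197.96 + 266.42 = 926.96
link = 1003.09/926.96 = 1.082129
Chained index = 100 × 0.910741 × 0.970932 × 1.082129 = 95.6891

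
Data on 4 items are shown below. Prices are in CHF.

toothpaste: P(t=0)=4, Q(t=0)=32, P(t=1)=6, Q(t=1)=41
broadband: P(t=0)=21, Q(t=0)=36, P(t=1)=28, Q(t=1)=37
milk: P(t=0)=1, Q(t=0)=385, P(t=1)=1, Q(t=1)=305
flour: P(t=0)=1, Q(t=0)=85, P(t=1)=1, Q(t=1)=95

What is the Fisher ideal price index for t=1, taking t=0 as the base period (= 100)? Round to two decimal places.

124.38

Laspeyres component (base-period weights):
ΣP(t=1)Q(t=0) = 6×32 + 28×36 + 1×385 + 1×85 = 192 + 1008 + 385 + 85 = 1670
ΣP(t=0)Q(t=0) = 4×32 + 21×36 + 1×385 + 1×85 = 128 + 756 + 385 + 85 = 1354
L = 1670 / 1354 × 100 = 123.3383
Paasche component (current-period weights):
ΣP(t=1)Q(t=1) = 6×41 + 28×37 + 1×305 + 1×95 = 246 + 1036 + 305 + 95 = 1682
ΣP(t=0)Q(t=1) = 4×41 + 21×37 + 1×305 + 1×95 = 164 + 777 + 305 + 95 = 1341
P = 1682 / 1341 × 100 = 125.4288
Fisher = √(L × P) = √(123.3383 × 125.4288) = 124.3791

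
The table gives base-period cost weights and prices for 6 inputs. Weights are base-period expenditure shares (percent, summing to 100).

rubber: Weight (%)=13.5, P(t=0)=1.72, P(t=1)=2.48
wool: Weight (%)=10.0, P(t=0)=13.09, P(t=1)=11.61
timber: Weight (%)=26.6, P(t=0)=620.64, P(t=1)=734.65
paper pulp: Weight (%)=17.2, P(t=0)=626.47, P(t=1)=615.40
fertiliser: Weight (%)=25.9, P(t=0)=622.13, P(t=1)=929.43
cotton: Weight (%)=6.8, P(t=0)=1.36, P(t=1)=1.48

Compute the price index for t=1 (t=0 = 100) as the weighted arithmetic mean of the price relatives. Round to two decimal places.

rubber: 13.5 × (2.48/1.72) = 13.5 × 1.441860 = 19.4651
wool: 10.0 × (11.61/13.09) = 10.0 × 0.886937 = 8.8694
timber: 26.6 × (734.65/620.64) = 26.6 × 1.183697 = 31.4864
paper pulp: 17.2 × (615.40/626.47) = 17.2 × 0.982330 = 16.8961
fertiliser: 25.9 × (929.43/622.13) = 25.9 × 1.493948 = 38.6933
cotton: 6.8 × (1.48/1.36) = 6.8 × 1.088235 = 7.4000
Index = Σ wᵢ·(p₁ᵢ/p₀ᵢ) = 19.4651 + 8.8694 + 31.4864 + 16.8961 + 38.6933 + 7.4000 = 122.8102

122.81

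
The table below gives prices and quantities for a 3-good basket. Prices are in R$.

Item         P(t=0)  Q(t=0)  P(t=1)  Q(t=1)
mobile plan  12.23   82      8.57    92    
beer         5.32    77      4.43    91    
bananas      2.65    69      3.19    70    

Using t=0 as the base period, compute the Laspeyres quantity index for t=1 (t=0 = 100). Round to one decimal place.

Laspeyres quantity index uses base-period prices as weights.
ΣP(t=0)·Q(t=1) = 12.23×92 + 5.32×91 + 2.65×70 = 1125.16 + 484.12 + 185.5 = 1794.78
ΣP(t=0)·Q(t=0) = 12.23×82 + 5.32×77 + 2.65×69 = 1002.86 + 409.64 + 182.85 = 1595.35
Index = 1794.78 / 1595.35 × 100 = 112.5007

112.5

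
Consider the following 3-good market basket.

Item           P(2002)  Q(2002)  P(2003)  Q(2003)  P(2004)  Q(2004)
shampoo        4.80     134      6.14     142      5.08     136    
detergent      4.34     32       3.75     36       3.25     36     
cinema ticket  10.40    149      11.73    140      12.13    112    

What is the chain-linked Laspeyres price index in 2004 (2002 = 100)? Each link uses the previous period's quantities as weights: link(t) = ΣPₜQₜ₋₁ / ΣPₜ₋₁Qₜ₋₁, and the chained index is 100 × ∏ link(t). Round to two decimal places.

Link 2002→2003:
ΣP(2003)Q(2002) = 6.14×134 + 3.75×32 + 11.73×149 = 822.76 + 120 + 1747.77 = 2690.53
ΣP(2002)Q(2002) = 4.80×134 + 4.34×32 + 10.40×149 = 643.2 + 138.88 + 1549.6 = 2331.68
link = 2690.53/2331.68 = 1.153902
Link 2003→2004:
ΣP(2004)Q(2003) = 5.08×142 + 3.25×36 + 12.13×140 = 721.36 + 117 + 1698.2 = 2536.56
ΣP(2003)Q(2003) = 6.14×142 + 3.75×36 + 11.73×140 = 871.88 + 135 + 1642.2 = 2649.08
link = 2536.56/2649.08 = 0.957525
Chained index = 100 × 1.153902 × 0.957525 = 110.4890

110.49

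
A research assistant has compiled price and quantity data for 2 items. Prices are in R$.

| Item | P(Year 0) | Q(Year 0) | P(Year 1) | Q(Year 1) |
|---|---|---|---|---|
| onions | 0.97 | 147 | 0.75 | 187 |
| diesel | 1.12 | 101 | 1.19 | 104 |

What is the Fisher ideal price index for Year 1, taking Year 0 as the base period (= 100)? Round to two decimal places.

89.37

Laspeyres component (base-period weights):
ΣP(Year 1)Q(Year 0) = 0.75×147 + 1.19×101 = 110.25 + 120.19 = 230.44
ΣP(Year 0)Q(Year 0) = 0.97×147 + 1.12×101 = 142.59 + 113.12 = 255.71
L = 230.44 / 255.71 × 100 = 90.1177
Paasche component (current-period weights):
ΣP(Year 1)Q(Year 1) = 0.75×187 + 1.19×104 = 140.25 + 123.76 = 264.01
ΣP(Year 0)Q(Year 1) = 0.97×187 + 1.12×104 = 181.39 + 116.48 = 297.87
P = 264.01 / 297.87 × 100 = 88.6326
Fisher = √(L × P) = √(90.1177 × 88.6326) = 89.3721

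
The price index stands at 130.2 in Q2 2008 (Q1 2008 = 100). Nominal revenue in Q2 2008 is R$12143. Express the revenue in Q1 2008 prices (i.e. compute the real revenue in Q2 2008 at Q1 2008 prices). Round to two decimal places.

Real = Nominal ÷ (Index/100) = 12143 ÷ (130.2/100)
     = 12143 ÷ 1.302 = 9326.4209

9326.42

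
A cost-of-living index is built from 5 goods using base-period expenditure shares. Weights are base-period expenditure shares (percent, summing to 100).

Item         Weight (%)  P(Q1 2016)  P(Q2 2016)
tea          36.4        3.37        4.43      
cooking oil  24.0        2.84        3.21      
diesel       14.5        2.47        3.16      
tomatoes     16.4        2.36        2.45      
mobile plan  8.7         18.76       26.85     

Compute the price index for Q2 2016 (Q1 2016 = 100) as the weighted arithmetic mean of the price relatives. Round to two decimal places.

tea: 36.4 × (4.43/3.37) = 36.4 × 1.314540 = 47.8493
cooking oil: 24.0 × (3.21/2.84) = 24.0 × 1.130282 = 27.1268
diesel: 14.5 × (3.16/2.47) = 14.5 × 1.279352 = 18.5506
tomatoes: 16.4 × (2.45/2.36) = 16.4 × 1.038136 = 17.0254
mobile plan: 8.7 × (26.85/18.76) = 8.7 × 1.431237 = 12.4518
Index = Σ wᵢ·(p₁ᵢ/p₀ᵢ) = 47.8493 + 27.1268 + 18.5506 + 17.0254 + 12.4518 = 123.0038

123.00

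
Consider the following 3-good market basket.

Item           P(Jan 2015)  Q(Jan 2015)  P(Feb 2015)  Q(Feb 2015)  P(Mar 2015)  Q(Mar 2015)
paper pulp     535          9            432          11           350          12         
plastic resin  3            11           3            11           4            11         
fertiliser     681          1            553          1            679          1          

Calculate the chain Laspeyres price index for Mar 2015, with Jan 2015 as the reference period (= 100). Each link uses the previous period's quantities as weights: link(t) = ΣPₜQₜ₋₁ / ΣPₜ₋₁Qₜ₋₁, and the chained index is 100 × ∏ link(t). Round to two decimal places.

Link Jan 2015→Feb 2015:
ΣP(Feb 2015)Q(Jan 2015) = 432×9 + 3×11 + 553×1 = 3888 + 33 + 553 = 4474
ΣP(Jan 2015)Q(Jan 2015) = 535×9 + 3×11 + 681×1 = 4815 + 33 + 681 = 5529
link = 4474/5529 = 0.809188
Link Feb 2015→Mar 2015:
ΣP(Mar 2015)Q(Feb 2015) = 350×11 + 4×11 + 679×1 = 3850 + 44 + 679 = 4573
ΣP(Feb 2015)Q(Feb 2015) = 432×11 + 3×11 + 553×1 = 4752 + 33 + 553 = 5338
link = 4573/5338 = 0.856688
Chained index = 100 × 0.809188 × 0.856688 = 69.3221

69.32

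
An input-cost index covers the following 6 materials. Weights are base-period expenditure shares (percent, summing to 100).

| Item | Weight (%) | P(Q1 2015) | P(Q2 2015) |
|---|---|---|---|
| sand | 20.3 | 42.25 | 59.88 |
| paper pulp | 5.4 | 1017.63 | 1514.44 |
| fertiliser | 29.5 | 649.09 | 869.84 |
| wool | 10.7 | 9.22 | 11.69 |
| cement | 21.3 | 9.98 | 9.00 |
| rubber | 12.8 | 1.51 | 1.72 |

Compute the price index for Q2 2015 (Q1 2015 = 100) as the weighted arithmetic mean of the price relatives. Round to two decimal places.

sand: 20.3 × (59.88/42.25) = 20.3 × 1.417278 = 28.7707
paper pulp: 5.4 × (1514.44/1017.63) = 5.4 × 1.488203 = 8.0363
fertiliser: 29.5 × (869.84/649.09) = 29.5 × 1.340092 = 39.5327
wool: 10.7 × (11.69/9.22) = 10.7 × 1.267896 = 13.5665
cement: 21.3 × (9.00/9.98) = 21.3 × 0.901804 = 19.2084
rubber: 12.8 × (1.72/1.51) = 12.8 × 1.139073 = 14.5801
Index = Σ wᵢ·(p₁ᵢ/p₀ᵢ) = 28.7707 + 8.0363 + 39.5327 + 13.5665 + 19.2084 + 14.5801 = 123.6948

123.69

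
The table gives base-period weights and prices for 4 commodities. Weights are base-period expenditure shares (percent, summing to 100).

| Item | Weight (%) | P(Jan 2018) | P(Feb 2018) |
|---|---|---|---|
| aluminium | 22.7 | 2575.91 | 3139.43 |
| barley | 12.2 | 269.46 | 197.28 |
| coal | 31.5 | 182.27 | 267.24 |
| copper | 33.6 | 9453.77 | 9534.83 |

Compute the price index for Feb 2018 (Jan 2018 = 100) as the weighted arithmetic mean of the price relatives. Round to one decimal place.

116.7

aluminium: 22.7 × (3139.43/2575.91) = 22.7 × 1.218765 = 27.6660
barley: 12.2 × (197.28/269.46) = 12.2 × 0.732131 = 8.9320
coal: 31.5 × (267.24/182.27) = 31.5 × 1.466177 = 46.1846
copper: 33.6 × (9534.83/9453.77) = 33.6 × 1.008574 = 33.8881
Index = Σ wᵢ·(p₁ᵢ/p₀ᵢ) = 27.6660 + 8.9320 + 46.1846 + 33.8881 = 116.6706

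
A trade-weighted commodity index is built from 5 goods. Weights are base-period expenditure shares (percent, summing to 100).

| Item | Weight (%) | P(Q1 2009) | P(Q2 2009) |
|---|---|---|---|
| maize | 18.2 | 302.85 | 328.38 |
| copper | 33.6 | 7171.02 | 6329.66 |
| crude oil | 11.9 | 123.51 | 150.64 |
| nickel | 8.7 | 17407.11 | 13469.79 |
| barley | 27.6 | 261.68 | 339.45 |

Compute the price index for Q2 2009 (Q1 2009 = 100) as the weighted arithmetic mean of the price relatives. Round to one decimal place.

106.4

maize: 18.2 × (328.38/302.85) = 18.2 × 1.084299 = 19.7342
copper: 33.6 × (6329.66/7171.02) = 33.6 × 0.882672 = 29.6578
crude oil: 11.9 × (150.64/123.51) = 11.9 × 1.219658 = 14.5139
nickel: 8.7 × (13469.79/17407.11) = 8.7 × 0.773810 = 6.7321
barley: 27.6 × (339.45/261.68) = 27.6 × 1.297195 = 35.8026
Index = Σ wᵢ·(p₁ᵢ/p₀ᵢ) = 19.7342 + 29.6578 + 14.5139 + 6.7321 + 35.8026 = 106.4407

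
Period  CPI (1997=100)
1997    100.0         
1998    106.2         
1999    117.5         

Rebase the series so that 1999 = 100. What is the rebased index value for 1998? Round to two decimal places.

90.38

Rebased(1998) = 106.2 / 117.5 × 100 = 90.3830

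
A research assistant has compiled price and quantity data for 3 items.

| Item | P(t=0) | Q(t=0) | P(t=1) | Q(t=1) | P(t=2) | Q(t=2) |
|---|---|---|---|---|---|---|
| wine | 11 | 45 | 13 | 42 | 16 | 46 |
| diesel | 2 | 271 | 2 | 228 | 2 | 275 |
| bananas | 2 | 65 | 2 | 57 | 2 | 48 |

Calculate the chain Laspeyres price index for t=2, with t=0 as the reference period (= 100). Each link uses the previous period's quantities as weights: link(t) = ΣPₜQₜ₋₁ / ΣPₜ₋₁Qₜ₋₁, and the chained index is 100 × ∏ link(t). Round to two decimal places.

Link t=0→t=1:
ΣP(t=1)Q(t=0) = 13×45 + 2×271 + 2×65 = 585 + 542 + 130 = 1257
ΣP(t=0)Q(t=0) = 11×45 + 2×271 + 2×65 = 495 + 542 + 130 = 1167
link = 1257/1167 = 1.077121
Link t=1→t=2:
ΣP(t=2)Q(t=1) = 16×42 + 2×228 + 2×57 = 672 + 456 + 114 = 1242
ΣP(t=1)Q(t=1) = 13×42 + 2×228 + 2×57 = 546 + 456 + 114 = 1116
link = 1242/1116 = 1.112903
Chained index = 100 × 1.077121 × 1.112903 = 119.8731

119.87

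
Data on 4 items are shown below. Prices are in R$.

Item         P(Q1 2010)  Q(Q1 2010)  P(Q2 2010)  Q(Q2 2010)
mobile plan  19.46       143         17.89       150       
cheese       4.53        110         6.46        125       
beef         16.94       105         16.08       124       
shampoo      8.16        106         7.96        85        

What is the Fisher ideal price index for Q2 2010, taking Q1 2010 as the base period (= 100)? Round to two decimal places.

Laspeyres component (base-period weights):
ΣP(Q2 2010)Q(Q1 2010) = 17.89×143 + 6.46×110 + 16.08×105 + 7.96×106 = 2558.27 + 710.6 + 1688.4 + 843.76 = 5801.03
ΣP(Q1 2010)Q(Q1 2010) = 19.46×143 + 4.53×110 + 16.94×105 + 8.16×106 = 2782.78 + 498.3 + 1778.7 + 864.96 = 5924.74
L = 5801.03 / 5924.74 × 100 = 97.9120
Paasche component (current-period weights):
ΣP(Q2 2010)Q(Q2 2010) = 17.89×150 + 6.46×125 + 16.08×124 + 7.96×85 = 2683.5 + 807.5 + 1993.92 + 676.6 = 6161.52
ΣP(Q1 2010)Q(Q2 2010) = 19.46×150 + 4.53×125 + 16.94×124 + 8.16×85 = 2919 + 566.25 + 2100.56 + 693.6 = 6279.41
P = 6161.52 / 6279.41 × 100 = 98.1226
Fisher = √(L × P) = √(97.9120 × 98.1226) = 98.0172

98.02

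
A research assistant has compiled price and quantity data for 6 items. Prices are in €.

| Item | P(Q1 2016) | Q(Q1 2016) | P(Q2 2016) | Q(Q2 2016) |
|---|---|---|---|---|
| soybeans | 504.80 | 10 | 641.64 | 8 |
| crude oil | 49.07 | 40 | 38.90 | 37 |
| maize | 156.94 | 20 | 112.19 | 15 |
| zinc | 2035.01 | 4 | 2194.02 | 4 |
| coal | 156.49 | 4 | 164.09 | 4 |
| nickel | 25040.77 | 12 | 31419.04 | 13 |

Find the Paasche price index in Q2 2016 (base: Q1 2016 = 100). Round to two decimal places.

Paasche price index uses current-period quantities as weights.
ΣP(Q2 2016)·Q(Q2 2016) = 641.64×8 + 38.90×37 + 112.19×15 + 2194.02×4 + 164.09×4 + 31419.04×13 = 5133.12 + 1439.3 + 1682.85 + 8776.08 + 656.36 + 408447.52 = 426135.23
ΣP(Q1 2016)·Q(Q2 2016) = 504.80×8 + 49.07×37 + 156.94×15 + 2035.01×4 + 156.49×4 + 25040.77×13 = 4038.4 + 1815.59 + 2354.1 + 8140.04 + 625.96 + 325530.01 = 342504.1
Index = 426135.23 / 342504.1 × 100 = 124.4176

124.42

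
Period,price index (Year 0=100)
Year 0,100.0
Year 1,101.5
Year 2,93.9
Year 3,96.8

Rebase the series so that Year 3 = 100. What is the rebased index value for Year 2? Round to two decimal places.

97.00

Rebased(Year 2) = 93.9 / 96.8 × 100 = 97.0041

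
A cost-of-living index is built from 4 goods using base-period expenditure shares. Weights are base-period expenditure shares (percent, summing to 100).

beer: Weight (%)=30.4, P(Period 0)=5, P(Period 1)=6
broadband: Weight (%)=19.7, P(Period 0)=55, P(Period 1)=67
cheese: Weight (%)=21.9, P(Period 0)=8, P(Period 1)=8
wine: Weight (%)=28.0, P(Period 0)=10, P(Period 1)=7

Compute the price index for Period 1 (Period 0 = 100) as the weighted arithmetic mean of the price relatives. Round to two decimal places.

101.98

beer: 30.4 × (6/5) = 30.4 × 1.200000 = 36.4800
broadband: 19.7 × (67/55) = 19.7 × 1.218182 = 23.9982
cheese: 21.9 × (8/8) = 21.9 × 1.000000 = 21.9000
wine: 28.0 × (7/10) = 28.0 × 0.700000 = 19.6000
Index = Σ wᵢ·(p₁ᵢ/p₀ᵢ) = 36.4800 + 23.9982 + 21.9000 + 19.6000 = 101.9782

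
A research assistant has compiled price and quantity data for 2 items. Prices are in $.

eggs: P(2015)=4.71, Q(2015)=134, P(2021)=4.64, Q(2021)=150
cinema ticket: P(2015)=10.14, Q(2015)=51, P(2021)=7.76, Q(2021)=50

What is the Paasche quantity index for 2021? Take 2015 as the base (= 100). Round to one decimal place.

106.5

Paasche quantity index uses current-period prices as weights.
ΣP(2021)·Q(2021) = 4.64×150 + 7.76×50 = 696 + 388 = 1084
ΣP(2021)·Q(2015) = 4.64×134 + 7.76×51 = 621.76 + 395.76 = 1017.52
Index = 1084 / 1017.52 × 100 = 106.5335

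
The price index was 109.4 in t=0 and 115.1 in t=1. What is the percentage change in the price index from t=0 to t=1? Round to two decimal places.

Change = (115.1 − 109.4) / 109.4 × 100
       = 5.7 / 109.4 × 100 = 5.2102%

5.21%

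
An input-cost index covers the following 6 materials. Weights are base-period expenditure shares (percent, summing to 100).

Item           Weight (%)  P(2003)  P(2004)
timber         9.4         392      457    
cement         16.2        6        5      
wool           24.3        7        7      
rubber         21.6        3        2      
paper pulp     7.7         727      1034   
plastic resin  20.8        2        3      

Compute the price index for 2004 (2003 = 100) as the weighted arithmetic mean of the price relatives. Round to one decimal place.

105.3

timber: 9.4 × (457/392) = 9.4 × 1.165816 = 10.9587
cement: 16.2 × (5/6) = 16.2 × 0.833333 = 13.5000
wool: 24.3 × (7/7) = 24.3 × 1.000000 = 24.3000
rubber: 21.6 × (2/3) = 21.6 × 0.666667 = 14.4000
paper pulp: 7.7 × (1034/727) = 7.7 × 1.422283 = 10.9516
plastic resin: 20.8 × (3/2) = 20.8 × 1.500000 = 31.2000
Index = Σ wᵢ·(p₁ᵢ/p₀ᵢ) = 10.9587 + 13.5000 + 24.3000 + 14.4000 + 10.9516 + 31.2000 = 105.3103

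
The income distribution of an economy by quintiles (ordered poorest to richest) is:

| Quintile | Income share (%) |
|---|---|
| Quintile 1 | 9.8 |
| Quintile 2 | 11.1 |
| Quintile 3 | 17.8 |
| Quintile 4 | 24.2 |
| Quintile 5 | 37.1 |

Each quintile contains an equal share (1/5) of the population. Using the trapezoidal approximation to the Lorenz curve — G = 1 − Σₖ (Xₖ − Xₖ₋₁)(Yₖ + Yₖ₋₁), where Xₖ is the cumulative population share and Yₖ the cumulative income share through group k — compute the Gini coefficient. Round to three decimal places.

0.271

Cumulative income shares Yₖ: 0.0980, 0.2090, 0.3870, 0.6290, 1.0000
Σ (Xₖ−Xₖ₋₁)(Yₖ+Yₖ₋₁) = (1/5)(0.0980+0.0000) + (1/5)(0.2090+0.0980) + (1/5)(0.3870+0.2090) + (1/5)(0.6290+0.3870) + (1/5)(1.0000+0.6290)
  = 0.0196 + 0.0614 + 0.1192 + 0.2032 + 0.3258 = 0.7292
G = 1 − 0.7292 = 0.2708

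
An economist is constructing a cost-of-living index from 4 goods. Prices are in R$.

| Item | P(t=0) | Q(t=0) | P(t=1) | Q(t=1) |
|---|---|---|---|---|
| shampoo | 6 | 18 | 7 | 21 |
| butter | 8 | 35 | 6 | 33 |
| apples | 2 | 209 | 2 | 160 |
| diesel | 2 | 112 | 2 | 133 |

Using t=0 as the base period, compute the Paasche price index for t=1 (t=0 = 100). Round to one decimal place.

Paasche price index uses current-period quantities as weights.
ΣP(t=1)·Q(t=1) = 7×21 + 6×33 + 2×160 + 2×133 = 147 + 198 + 320 + 266 = 931
ΣP(t=0)·Q(t=1) = 6×21 + 8×33 + 2×160 + 2×133 = 126 + 264 + 320 + 266 = 976
Index = 931 / 976 × 100 = 95.3893

95.4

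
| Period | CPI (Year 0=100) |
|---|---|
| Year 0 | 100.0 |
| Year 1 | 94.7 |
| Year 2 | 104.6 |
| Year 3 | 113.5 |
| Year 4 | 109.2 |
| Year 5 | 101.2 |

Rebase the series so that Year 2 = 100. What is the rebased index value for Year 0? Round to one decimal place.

95.6

Rebased(Year 0) = 100.0 / 104.6 × 100 = 95.6023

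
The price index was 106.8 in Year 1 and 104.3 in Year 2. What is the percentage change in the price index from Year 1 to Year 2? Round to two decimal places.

-2.34%

Change = (104.3 − 106.8) / 106.8 × 100
       = -2.5 / 106.8 × 100 = -2.3408%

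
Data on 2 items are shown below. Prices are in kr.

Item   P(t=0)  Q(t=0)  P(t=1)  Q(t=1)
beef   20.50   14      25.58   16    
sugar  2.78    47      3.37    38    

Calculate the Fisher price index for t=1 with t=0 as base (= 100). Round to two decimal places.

Laspeyres component (base-period weights):
ΣP(t=1)Q(t=0) = 25.58×14 + 3.37×47 = 358.12 + 158.39 = 516.51
ΣP(t=0)Q(t=0) = 20.50×14 + 2.78×47 = 287 + 130.66 = 417.66
L = 516.51 / 417.66 × 100 = 123.6676
Paasche component (current-period weights):
ΣP(t=1)Q(t=1) = 25.58×16 + 3.37×38 = 409.28 + 128.06 = 537.34
ΣP(t=0)Q(t=1) = 20.50×16 + 2.78×38 = 328 + 105.64 = 433.64
P = 537.34 / 433.64 × 100 = 123.9138
Fisher = √(L × P) = √(123.6676 × 123.9138) = 123.7906

123.79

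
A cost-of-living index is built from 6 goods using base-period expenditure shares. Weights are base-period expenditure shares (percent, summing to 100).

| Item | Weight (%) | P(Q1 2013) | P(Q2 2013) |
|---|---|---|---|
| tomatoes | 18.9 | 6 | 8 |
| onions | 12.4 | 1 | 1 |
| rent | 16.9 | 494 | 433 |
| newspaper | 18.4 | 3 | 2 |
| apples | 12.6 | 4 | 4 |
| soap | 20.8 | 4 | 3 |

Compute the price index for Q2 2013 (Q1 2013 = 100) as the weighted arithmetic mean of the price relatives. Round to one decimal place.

92.9

tomatoes: 18.9 × (8/6) = 18.9 × 1.333333 = 25.2000
onions: 12.4 × (1/1) = 12.4 × 1.000000 = 12.4000
rent: 16.9 × (433/494) = 16.9 × 0.876518 = 14.8132
newspaper: 18.4 × (2/3) = 18.4 × 0.666667 = 12.2667
apples: 12.6 × (4/4) = 12.6 × 1.000000 = 12.6000
soap: 20.8 × (3/4) = 20.8 × 0.750000 = 15.6000
Index = Σ wᵢ·(p₁ᵢ/p₀ᵢ) = 25.2000 + 12.4000 + 14.8132 + 12.2667 + 12.6000 + 15.6000 = 92.8798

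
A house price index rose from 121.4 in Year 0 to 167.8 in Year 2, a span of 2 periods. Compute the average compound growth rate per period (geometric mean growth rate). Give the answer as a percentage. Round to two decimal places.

17.57%

Growth factor = (167.8/121.4)^(1/2) = (1.382208)^(1/2) = 1.175673
Growth rate = 1.175673 − 1 = 0.175673 = 17.5673%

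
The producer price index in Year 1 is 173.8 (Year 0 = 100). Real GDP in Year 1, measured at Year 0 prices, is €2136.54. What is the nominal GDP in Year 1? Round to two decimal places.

3713.31

Nominal = Real × (Index/100) = 2136.54 × (173.8/100)
        = 2136.54 × 1.738 = 3713.3065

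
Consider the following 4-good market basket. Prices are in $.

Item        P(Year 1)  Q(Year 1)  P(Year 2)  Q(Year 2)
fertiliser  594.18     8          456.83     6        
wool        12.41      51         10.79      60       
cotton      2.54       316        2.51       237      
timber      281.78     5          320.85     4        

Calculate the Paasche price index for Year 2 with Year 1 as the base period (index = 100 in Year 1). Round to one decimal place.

Paasche price index uses current-period quantities as weights.
ΣP(Year 2)·Q(Year 2) = 456.83×6 + 10.79×60 + 2.51×237 + 320.85×4 = 2740.98 + 647.4 + 594.87 + 1283.4 = 5266.65
ΣP(Year 1)·Q(Year 2) = 594.18×6 + 12.41×60 + 2.54×237 + 281.78×4 = 3565.08 + 744.6 + 601.98 + 1127.12 = 6038.78
Index = 5266.65 / 6038.78 × 100 = 87.2138

87.2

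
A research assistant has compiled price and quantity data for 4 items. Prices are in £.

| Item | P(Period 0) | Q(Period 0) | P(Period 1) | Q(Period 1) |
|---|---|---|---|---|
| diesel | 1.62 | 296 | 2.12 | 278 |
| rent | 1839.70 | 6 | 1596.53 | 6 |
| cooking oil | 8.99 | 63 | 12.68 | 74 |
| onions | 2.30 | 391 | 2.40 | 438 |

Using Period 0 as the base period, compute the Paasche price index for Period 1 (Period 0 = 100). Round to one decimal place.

Paasche price index uses current-period quantities as weights.
ΣP(Period 1)·Q(Period 1) = 2.12×278 + 1596.53×6 + 12.68×74 + 2.40×438 = 589.36 + 9579.18 + 938.32 + 1051.2 = 12158.06
ΣP(Period 0)·Q(Period 1) = 1.62×278 + 1839.70×6 + 8.99×74 + 2.30×438 = 450.36 + 11038.2 + 665.26 + 1007.4 = 13161.22
Index = 12158.06 / 13161.22 × 100 = 92.3779

92.4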